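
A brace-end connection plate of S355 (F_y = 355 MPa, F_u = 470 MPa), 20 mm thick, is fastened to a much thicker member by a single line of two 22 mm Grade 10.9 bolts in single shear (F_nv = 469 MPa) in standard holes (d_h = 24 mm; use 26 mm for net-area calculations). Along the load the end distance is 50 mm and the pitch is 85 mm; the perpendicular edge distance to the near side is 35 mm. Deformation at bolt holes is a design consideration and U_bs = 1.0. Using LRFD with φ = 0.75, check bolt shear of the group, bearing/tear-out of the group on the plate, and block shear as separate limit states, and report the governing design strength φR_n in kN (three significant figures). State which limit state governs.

267 kN (bolt shear governs)

Bolt shear: A_b = π·22²/4 = 380.1 mm²; R_n = 469 × 380.1 × 2 × 1 / 1000 = 356.6 kN → 0.75 × 356.6 = 267 kN.
Bearing: edge l_c = 38, r_n = 428.6 kN; interior l_c = 61, r_n = 496.3 kN; R_n = 428.6 + 1·496.3 = 925 kN → 694 kN.
Block shear: A_gv = 2700, A_nv = 1920, A_nt = 440 mm²; R_n = min(0.6F_uA_nv, 0.6F_yA_gv) + U_bs·F_u·A_nt = 748.2 kN → 561 kN.
Bolt shear governs: 267 kN.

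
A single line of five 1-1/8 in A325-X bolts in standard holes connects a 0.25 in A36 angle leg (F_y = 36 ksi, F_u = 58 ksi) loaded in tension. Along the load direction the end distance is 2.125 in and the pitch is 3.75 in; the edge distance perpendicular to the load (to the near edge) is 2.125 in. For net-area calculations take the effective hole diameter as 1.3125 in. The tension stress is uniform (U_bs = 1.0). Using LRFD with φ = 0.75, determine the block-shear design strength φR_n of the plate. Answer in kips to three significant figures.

85.3 kips

Shear plane L_v = 2.125 + 4·3.75 = 17.12 in; A_gv = 17.12 × 0.25 = 4.281 in².
A_nv = (17.12 − 4.5·1.3125) × 0.25 = 2.805 in².
A_nt = (2.125 − 0.5·1.3125) × 0.25 = 0.3672 in².
0.6 F_u A_nv = 97.6 kips; 0.6 F_y A_gv = 92.47 kips → shear yielding governs the shear term.
R_n = 92.47 + 1.0 × 58 × 0.3672 = 113.8 kips.
Design strength φR_n = 0.75 × 113.8 = 85.3 kips.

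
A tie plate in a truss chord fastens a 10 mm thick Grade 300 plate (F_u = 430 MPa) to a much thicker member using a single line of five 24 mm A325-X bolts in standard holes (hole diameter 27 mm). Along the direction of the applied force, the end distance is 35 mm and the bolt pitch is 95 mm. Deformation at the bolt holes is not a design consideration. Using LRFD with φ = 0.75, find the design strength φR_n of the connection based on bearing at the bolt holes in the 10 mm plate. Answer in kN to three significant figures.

Per bolt r_n = 1.5 l_c t F_u ≤ 3.0 d t F_u; upper limit = 3.0 × 24 × 10 × 430 / 1000 = 309.6 kN.
Edge bolt: l_c = 35 − 27/2 = 21.5 mm → 1.5 × 21.5 × 10 × 430 / 1000 = 138.7 → r_n = 138.7 kN.
Interior bolts: l_c = 95 − 27 = 68 mm → 1.5 × 68 × 10 × 430 / 1000 = 438.6 → r_n = 309.6 kN.
R_n = 1 × 138.7 + 4 × 309.6 = 1377 kN.
Design strength φR_n = 0.75 × 1377 = 1030 kN.

1030 kN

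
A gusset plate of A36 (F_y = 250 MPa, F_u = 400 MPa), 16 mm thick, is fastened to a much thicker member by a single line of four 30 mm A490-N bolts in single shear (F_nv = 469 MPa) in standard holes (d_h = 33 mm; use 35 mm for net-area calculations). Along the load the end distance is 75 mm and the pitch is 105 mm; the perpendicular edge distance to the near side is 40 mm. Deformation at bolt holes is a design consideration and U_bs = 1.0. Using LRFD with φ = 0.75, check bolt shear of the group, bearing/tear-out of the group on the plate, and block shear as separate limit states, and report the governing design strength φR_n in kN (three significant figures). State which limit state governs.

810 kN (block shear governs)

Bolt shear: A_b = π·30²/4 = 706.9 mm²; R_n = 469 × 706.9 × 4 × 1 / 1000 = 1326 kN → 0.75 × 1326 = 995 kN.
Bearing: edge l_c = 58.5, r_n = 449.3 kN; interior l_c = 72, r_n = 460.8 kN; R_n = 449.3 + 3·460.8 = 1832 kN → 1370 kN.
Block shear: A_gv = 6240, A_nv = 4280, A_nt = 360 mm²; R_n = min(0.6F_uA_nv, 0.6F_yA_gv) + U_bs·F_u·A_nt = 1080 kN → 810 kN.
Block shear governs: 810 kN.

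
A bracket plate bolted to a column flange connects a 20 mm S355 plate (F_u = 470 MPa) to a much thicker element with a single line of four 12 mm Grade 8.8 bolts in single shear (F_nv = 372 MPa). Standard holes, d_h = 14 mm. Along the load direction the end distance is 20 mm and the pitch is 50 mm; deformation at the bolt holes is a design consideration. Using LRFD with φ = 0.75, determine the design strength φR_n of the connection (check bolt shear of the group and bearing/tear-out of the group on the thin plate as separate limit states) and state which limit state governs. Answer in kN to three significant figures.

Bolt shear: A_b = π·12²/4 = 113.1 mm²; R_n = 372 × 113.1 × 4 × 1 / 1000 = 168.3 kN → 0.75 × 168.3 = 126 kN.
Bearing (1.2 l_c t F_u ≤ 2.4 d t F_u): upper limit = 2.4·12·20·470 / 1000 = 270.7 kN.
  Edge l_c = 20 − 14/2 = 13 → r_n = 146.6 kN; interior l_c = 50 − 14 = 36 → r_n = 270.7 kN.
  R_n,bearing = 1·146.6 + 3·270.7 = 958.8 kN → 0.75 × 958.8 = 719 kN.
Bolt shear governs: 126 kN.

126 kN (bolt shear governs)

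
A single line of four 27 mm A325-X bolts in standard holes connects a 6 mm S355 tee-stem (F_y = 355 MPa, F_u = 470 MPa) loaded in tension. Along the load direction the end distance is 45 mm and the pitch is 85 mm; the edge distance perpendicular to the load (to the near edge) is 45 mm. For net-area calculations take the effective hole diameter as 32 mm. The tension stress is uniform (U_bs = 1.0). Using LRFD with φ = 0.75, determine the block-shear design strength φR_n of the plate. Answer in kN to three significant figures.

300 kN

Shear plane L_v = 45 + 3·85 = 300 mm; A_gv = 300 × 6 = 1800 mm².
A_nv = (300 − 3.5·32) × 6 = 1128 mm².
A_nt = (45 − 0.5·32) × 6 = 174 mm².
0.6 F_u A_nv = 318.1 kN; 0.6 F_y A_gv = 383.4 kN → shear rupture governs the shear term.
R_n = 318.1 + 1.0 × 470 × 174 / 1000 = 399.9 kN.
Design strength φR_n = 0.75 × 399.9 = 300 kN.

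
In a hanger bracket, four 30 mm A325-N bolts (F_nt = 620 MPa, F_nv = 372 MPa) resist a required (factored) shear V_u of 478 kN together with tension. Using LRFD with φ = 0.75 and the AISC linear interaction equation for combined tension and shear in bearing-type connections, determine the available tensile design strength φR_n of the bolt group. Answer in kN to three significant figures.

A_b = π·30²/4 = 706.9 mm²; f_rv = 478 × 1000 / (4 × 706.9) = 169.1 MPa.
F'_nt = 1.3 F_nt − (F_nt / φF_nv) f_rv = 1.3·620 − (620/(0.75·372))·169.1 = 430.3 MPa, capped at F_nt → F'_nt = 430.3 MPa.
R_n = F'_nt · A_b · n = 430.3 × 706.9 × 4 / 1000 = 1217 kN.
Design strength φR_n = 0.75 × 1217 = 913 kN.

913 kN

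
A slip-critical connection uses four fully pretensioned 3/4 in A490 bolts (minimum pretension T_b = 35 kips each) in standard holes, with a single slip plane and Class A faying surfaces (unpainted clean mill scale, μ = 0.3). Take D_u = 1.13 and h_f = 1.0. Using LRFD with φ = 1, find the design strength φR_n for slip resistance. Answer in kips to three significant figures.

47.5 kips

R_n = μ · D_u · h_f · T_b · n_s · n_b = 0.3 × 1.13 × 1.0 × 35 × 1 × 4 = 47.46 kips.
Design strength φR_n = 1 × 47.46 = 47.5 kips.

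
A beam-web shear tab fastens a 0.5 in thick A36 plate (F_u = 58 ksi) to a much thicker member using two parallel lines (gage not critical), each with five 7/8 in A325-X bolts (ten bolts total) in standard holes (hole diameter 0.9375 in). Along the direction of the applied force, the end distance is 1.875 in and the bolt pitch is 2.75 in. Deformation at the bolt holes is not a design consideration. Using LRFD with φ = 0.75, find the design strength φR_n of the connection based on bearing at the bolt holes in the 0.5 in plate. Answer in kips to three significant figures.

Per bolt r_n = 1.5 l_c t F_u ≤ 3.0 d t F_u; upper limit = 3.0 × 0.875 × 0.5 × 58 = 76.12 kips.
Edge bolt: l_c = 1.875 − 0.9375/2 = 1.406 in → 1.5 × 1.406 × 0.5 × 58 = 61.17 → r_n = 61.17 kips.
Interior bolts: l_c = 2.75 − 0.9375 = 1.812 in → 1.5 × 1.812 × 0.5 × 58 = 78.84 → r_n = 76.12 kips.
R_n = 2 × 61.17 + 8 × 76.12 = 731.3 kips.
Design strength φR_n = 0.75 × 731.3 = 549 kips.

549 kips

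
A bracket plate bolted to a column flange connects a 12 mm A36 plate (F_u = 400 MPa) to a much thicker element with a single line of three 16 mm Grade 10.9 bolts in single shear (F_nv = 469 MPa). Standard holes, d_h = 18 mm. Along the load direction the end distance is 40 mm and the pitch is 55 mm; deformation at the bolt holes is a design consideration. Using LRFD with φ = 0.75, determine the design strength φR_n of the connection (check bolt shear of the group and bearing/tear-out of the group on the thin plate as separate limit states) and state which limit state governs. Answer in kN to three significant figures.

212 kN (bolt shear governs)

Bolt shear: A_b = π·16²/4 = 201.1 mm²; R_n = 469 × 201.1 × 3 × 1 / 1000 = 282.9 kN → 0.75 × 282.9 = 212 kN.
Bearing (1.2 l_c t F_u ≤ 2.4 d t F_u): upper limit = 2.4·16·12·400 / 1000 = 184.3 kN.
  Edge l_c = 40 − 18/2 = 31 → r_n = 178.6 kN; interior l_c = 55 − 18 = 37 → r_n = 184.3 kN.
  R_n,bearing = 1·178.6 + 2·184.3 = 547.2 kN → 0.75 × 547.2 = 410 kN.
Bolt shear governs: 212 kN.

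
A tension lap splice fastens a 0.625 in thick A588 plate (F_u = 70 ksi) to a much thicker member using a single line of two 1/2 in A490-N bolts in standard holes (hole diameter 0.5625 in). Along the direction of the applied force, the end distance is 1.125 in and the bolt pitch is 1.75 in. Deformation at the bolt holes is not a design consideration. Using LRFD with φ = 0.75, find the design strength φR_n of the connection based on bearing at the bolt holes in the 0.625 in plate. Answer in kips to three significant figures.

90.7 kips

Per bolt r_n = 1.5 l_c t F_u ≤ 3.0 d t F_u; upper limit = 3.0 × 0.5 × 0.625 × 70 = 65.62 kips.
Edge bolt: l_c = 1.125 − 0.5625/2 = 0.8438 in → 1.5 × 0.8438 × 0.625 × 70 = 55.37 → r_n = 55.37 kips.
Interior bolts: l_c = 1.75 − 0.5625 = 1.188 in → 1.5 × 1.188 × 0.625 × 70 = 77.93 → r_n = 65.62 kips.
R_n = 1 × 55.37 + 1 × 65.62 = 121 kips.
Design strength φR_n = 0.75 × 121 = 90.7 kips.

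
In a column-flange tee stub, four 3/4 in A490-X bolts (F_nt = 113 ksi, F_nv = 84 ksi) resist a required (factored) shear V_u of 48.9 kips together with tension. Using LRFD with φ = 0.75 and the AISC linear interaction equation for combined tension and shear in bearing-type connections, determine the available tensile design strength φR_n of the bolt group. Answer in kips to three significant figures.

129 kips

A_b = π·0.75²/4 = 0.4418 in²; f_rv = 48.9 / (4 × 0.4418) = 27.67 ksi.
F'_nt = 1.3 F_nt − (F_nt / φF_nv) f_rv = 1.3·113 − (113/(0.75·84))·27.67 = 97.27 ksi, capped at F_nt → F'_nt = 97.27 ksi.
R_n = F'_nt · A_b · n = 97.27 × 0.4418 × 4 = 171.9 kips.
Design strength φR_n = 0.75 × 171.9 = 129 kips.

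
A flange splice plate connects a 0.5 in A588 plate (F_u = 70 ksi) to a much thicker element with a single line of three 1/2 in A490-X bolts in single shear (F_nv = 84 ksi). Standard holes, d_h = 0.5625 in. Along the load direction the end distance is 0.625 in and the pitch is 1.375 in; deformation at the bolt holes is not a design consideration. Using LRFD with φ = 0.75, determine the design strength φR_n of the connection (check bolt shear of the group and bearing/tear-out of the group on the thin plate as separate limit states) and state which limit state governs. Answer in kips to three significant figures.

Bolt shear: A_b = π·0.5²/4 = 0.1963 in²; R_n = 84 × 0.1963 × 3 × 1 = 49.48 kips → 0.75 × 49.48 = 37.1 kips.
Bearing (1.5 l_c t F_u ≤ 3.0 d t F_u): upper limit = 3.0·0.5·0.5·70 = 52.5 kips.
  Edge l_c = 0.625 − 0.5625/2 = 0.3438 → r_n = 18.05 kips; interior l_c = 1.375 − 0.5625 = 0.8125 → r_n = 42.66 kips.
  R_n,bearing = 1·18.05 + 2·42.66 = 103.4 kips → 0.75 × 103.4 = 77.5 kips.
Bolt shear governs: 37.1 kips.

37.1 kips (bolt shear governs)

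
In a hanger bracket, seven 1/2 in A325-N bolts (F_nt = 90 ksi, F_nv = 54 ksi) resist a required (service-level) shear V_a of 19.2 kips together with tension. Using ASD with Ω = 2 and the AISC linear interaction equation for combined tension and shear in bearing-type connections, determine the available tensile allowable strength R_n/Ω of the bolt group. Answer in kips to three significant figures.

48.4 kips

A_b = π·0.5²/4 = 0.1963 in²; f_rv = 19.2 / (7 × 0.1963) = 13.97 ksi.
F'_nt = 1.3 F_nt − (Ω F_nt / F_nv) f_rv = 1.3·90 − (2·90/54)·13.97 = 70.44 ksi, capped at F_nt → F'_nt = 70.44 ksi.
R_n = F'_nt · A_b · n = 70.44 × 0.1963 × 7 = 96.81 kips.
Allowable strength R_n/Ω = 96.81 / 2 = 48.4 kips.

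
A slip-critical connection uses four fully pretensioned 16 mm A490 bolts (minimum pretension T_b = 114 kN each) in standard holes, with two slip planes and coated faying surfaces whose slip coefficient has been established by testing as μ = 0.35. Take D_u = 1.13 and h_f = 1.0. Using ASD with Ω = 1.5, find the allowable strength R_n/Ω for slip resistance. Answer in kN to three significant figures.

240 kN

R_n = μ · D_u · h_f · T_b · n_s · n_b = 0.35 × 1.13 × 1.0 × 114 × 2 × 4 = 360.7 kN.
Allowable strength R_n/Ω = 360.7 / 1.5 = 240 kN.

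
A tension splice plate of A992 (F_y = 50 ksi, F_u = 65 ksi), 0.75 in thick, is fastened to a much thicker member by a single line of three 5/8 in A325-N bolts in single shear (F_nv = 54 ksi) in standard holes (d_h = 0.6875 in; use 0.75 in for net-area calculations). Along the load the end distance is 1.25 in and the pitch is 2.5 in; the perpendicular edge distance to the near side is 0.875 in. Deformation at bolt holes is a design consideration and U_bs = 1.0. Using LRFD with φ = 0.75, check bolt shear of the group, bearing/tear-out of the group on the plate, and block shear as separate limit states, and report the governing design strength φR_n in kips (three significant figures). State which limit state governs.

Bolt shear: A_b = π·0.625²/4 = 0.3068 in²; R_n = 54 × 0.3068 × 3 × 1 = 49.7 kips → 0.75 × 49.7 = 37.3 kips.
Bearing: edge l_c = 0.9062, r_n = 53.02 kips; interior l_c = 1.812, r_n = 73.12 kips; R_n = 53.02 + 2·73.12 = 199.3 kips → 149 kips.
Block shear: A_gv = 4.688, A_nv = 3.281, A_nt = 0.375 in²; R_n = min(0.6F_uA_nv, 0.6F_yA_gv) + U_bs·F_u·A_nt = 152.3 kips → 114 kips.
Bolt shear governs: 37.3 kips.

37.3 kips (bolt shear governs)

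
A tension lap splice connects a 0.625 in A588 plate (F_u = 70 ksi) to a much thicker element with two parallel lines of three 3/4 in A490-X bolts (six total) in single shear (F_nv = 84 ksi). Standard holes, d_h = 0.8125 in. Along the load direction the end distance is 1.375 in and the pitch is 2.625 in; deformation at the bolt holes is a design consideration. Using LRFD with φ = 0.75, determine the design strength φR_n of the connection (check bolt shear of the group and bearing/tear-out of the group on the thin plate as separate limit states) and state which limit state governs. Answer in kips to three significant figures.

Bolt shear: A_b = π·0.75²/4 = 0.4418 in²; R_n = 84 × 0.4418 × 6 × 1 = 222.7 kips → 0.75 × 222.7 = 167 kips.
Bearing (1.2 l_c t F_u ≤ 2.4 d t F_u): upper limit = 2.4·0.75·0.625·70 = 78.75 kips.
  Edge l_c = 1.375 − 0.8125/2 = 0.9688 → r_n = 50.86 kips; interior l_c = 2.625 − 0.8125 = 1.812 → r_n = 78.75 kips.
  R_n,bearing = 2·50.86 + 4·78.75 = 416.7 kips → 0.75 × 416.7 = 313 kips.
Bolt shear governs: 167 kips.

167 kips (bolt shear governs)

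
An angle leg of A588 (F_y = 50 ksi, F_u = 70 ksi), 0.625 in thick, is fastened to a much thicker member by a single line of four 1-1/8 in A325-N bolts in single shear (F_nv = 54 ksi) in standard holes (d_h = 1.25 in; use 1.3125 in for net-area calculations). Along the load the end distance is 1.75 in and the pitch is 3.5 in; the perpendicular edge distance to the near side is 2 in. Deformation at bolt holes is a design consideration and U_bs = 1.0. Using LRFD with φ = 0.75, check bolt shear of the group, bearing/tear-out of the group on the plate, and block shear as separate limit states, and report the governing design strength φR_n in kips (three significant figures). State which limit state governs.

Bolt shear: A_b = π·1.125²/4 = 0.994 in²; R_n = 54 × 0.994 × 4 × 1 = 214.7 kips → 0.75 × 214.7 = 161 kips.
Bearing: edge l_c = 1.125, r_n = 59.06 kips; interior l_c = 2.25, r_n = 118.1 kips; R_n = 59.06 + 3·118.1 = 413.4 kips → 310 kips.
Block shear: A_gv = 7.656, A_nv = 4.785, A_nt = 0.8398 in²; R_n = min(0.6F_uA_nv, 0.6F_yA_gv) + U_bs·F_u·A_nt = 259.8 kips → 195 kips.
Bolt shear governs: 161 kips.

161 kips (bolt shear governs)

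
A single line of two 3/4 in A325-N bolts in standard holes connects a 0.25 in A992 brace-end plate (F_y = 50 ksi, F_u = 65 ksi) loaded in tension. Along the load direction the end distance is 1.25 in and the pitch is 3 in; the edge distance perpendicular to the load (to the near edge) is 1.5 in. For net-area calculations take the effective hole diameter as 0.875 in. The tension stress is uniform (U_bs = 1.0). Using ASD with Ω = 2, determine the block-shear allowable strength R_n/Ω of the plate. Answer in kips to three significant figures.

Shear plane L_v = 1.25 + 1·3 = 4.25 in; A_gv = 4.25 × 0.25 = 1.062 in².
A_nv = (4.25 − 1.5·0.875) × 0.25 = 0.7344 in².
A_nt = (1.5 − 0.5·0.875) × 0.25 = 0.2656 in².
0.6 F_u A_nv = 28.64 kips; 0.6 F_y A_gv = 31.88 kips → shear rupture governs the shear term.
R_n = 28.64 + 1.0 × 65 × 0.2656 = 45.91 kips.
Allowable strength R_n/Ω = 45.91 / 2 = 23 kips.

23 kips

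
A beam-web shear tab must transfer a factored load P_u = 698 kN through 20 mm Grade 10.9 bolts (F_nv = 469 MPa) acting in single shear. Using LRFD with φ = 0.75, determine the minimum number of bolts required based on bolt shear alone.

A_b = π·20²/4 = 314.2 mm².
Per-bolt design strength φR_n = 0.75 × 469 × 314.2 × 1 / 1000 = 110.5 kN.
n ≥ 698 / 110.5 = 6.316 → use 7 bolts.

7 bolts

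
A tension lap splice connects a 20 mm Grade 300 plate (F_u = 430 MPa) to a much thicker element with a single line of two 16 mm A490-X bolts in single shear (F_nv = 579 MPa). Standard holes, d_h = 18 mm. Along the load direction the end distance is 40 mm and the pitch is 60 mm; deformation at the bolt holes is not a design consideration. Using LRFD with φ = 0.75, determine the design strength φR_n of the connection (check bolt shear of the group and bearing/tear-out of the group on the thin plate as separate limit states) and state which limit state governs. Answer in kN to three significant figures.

Bolt shear: A_b = π·16²/4 = 201.1 mm²; R_n = 579 × 201.1 × 2 × 1 / 1000 = 232.8 kN → 0.75 × 232.8 = 175 kN.
Bearing (1.5 l_c t F_u ≤ 3.0 d t F_u): upper limit = 3.0·16·20·430 / 1000 = 412.8 kN.
  Edge l_c = 40 − 18/2 = 31 → r_n = 399.9 kN; interior l_c = 60 − 18 = 42 → r_n = 412.8 kN.
  R_n,bearing = 1·399.9 + 1·412.8 = 812.7 kN → 0.75 × 812.7 = 610 kN.
Bolt shear governs: 175 kN.

175 kN (bolt shear governs)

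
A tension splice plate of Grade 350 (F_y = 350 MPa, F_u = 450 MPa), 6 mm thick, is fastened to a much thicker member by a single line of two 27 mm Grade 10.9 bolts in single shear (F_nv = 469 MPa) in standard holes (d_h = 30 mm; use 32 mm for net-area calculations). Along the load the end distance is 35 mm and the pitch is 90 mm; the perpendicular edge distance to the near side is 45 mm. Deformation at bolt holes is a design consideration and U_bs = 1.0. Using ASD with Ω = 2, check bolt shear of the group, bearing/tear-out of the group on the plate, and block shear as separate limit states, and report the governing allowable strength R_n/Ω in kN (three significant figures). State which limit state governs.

Bolt shear: A_b = π·27²/4 = 572.6 mm²; R_n = 469 × 572.6 × 2 × 1 / 1000 = 537.1 kN → 537.1 / 2 = 269 kN.
Bearing: edge l_c = 20, r_n = 64.8 kN; interior l_c = 60, r_n = 175 kN; R_n = 64.8 + 1·175 = 239.8 kN → 120 kN.
Block shear: A_gv = 750, A_nv = 462, A_nt = 174 mm²; R_n = min(0.6F_uA_nv, 0.6F_yA_gv) + U_bs·F_u·A_nt = 203 kN → 102 kN.
Block shear governs: 102 kN.

102 kN (block shear governs)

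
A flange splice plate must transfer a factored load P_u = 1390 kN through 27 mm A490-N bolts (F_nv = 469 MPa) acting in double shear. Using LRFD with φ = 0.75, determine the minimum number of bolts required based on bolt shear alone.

4 bolts

A_b = π·27²/4 = 572.6 mm².
Per-bolt design strength φR_n = 0.75 × 469 × 572.6 × 2 / 1000 = 402.8 kN.
n ≥ 1390 / 402.8 = 3.451 → use 4 bolts.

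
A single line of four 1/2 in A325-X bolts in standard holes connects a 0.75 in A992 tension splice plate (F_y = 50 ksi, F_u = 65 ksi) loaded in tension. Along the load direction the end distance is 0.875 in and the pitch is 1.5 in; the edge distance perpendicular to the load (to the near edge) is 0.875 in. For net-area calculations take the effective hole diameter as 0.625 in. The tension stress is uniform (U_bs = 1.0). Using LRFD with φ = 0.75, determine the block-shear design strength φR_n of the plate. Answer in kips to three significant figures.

90.5 kips

Shear plane L_v = 0.875 + 3·1.5 = 5.375 in; A_gv = 5.375 × 0.75 = 4.031 in².
A_nv = (5.375 − 3.5·0.625) × 0.75 = 2.391 in².
A_nt = (0.875 − 0.5·0.625) × 0.75 = 0.4219 in².
0.6 F_u A_nv = 93.23 kips; 0.6 F_y A_gv = 120.9 kips → shear rupture governs the shear term.
R_n = 93.23 + 1.0 × 65 × 0.4219 = 120.7 kips.
Design strength φR_n = 0.75 × 120.7 = 90.5 kips.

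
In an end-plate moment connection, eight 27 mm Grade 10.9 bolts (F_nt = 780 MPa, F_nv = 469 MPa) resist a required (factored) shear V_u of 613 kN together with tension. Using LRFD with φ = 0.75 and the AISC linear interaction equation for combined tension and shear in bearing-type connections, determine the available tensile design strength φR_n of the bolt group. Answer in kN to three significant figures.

A_b = π·27²/4 = 572.6 mm²; f_rv = 613 × 1000 / (8 × 572.6) = 133.8 MPa.
F'_nt = 1.3 F_nt − (F_nt / φF_nv) f_rv = 1.3·780 − (780/(0.75·469))·133.8 = 717.2 MPa, capped at F_nt → F'_nt = 717.2 MPa.
R_n = F'_nt · A_b · n = 717.2 × 572.6 × 8 / 1000 = 3285 kN.
Design strength φR_n = 0.75 × 3285 = 2460 kN.

2460 kN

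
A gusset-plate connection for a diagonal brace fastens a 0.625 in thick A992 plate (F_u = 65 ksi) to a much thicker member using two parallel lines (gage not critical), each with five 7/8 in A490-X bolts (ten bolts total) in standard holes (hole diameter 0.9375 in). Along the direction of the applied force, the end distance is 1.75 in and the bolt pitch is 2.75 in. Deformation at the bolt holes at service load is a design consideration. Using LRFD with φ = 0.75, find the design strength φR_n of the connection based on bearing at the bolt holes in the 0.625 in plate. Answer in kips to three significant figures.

606 kips

Per bolt r_n = 1.2 l_c t F_u ≤ 2.4 d t F_u; upper limit = 2.4 × 0.875 × 0.625 × 65 = 85.31 kips.
Edge bolt: l_c = 1.75 − 0.9375/2 = 1.281 in → 1.2 × 1.281 × 0.625 × 65 = 62.46 → r_n = 62.46 kips.
Interior bolts: l_c = 2.75 − 0.9375 = 1.812 in → 1.2 × 1.812 × 0.625 × 65 = 88.36 → r_n = 85.31 kips.
R_n = 2 × 62.46 + 8 × 85.31 = 807.4 kips.
Design strength φR_n = 0.75 × 807.4 = 606 kips.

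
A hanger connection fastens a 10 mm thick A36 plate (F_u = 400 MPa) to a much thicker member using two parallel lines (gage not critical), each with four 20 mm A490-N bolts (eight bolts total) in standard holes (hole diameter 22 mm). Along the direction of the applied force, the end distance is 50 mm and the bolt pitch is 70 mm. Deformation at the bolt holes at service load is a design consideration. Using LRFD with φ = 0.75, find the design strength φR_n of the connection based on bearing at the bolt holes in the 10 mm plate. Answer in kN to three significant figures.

Per bolt r_n = 1.2 l_c t F_u ≤ 2.4 d t F_u; upper limit = 2.4 × 20 × 10 × 400 / 1000 = 192 kN.
Edge bolt: l_c = 50 − 22/2 = 39 mm → 1.2 × 39 × 10 × 400 / 1000 = 187.2 → r_n = 187.2 kN.
Interior bolts: l_c = 70 − 22 = 48 mm → 1.2 × 48 × 10 × 400 / 1000 = 230.4 → r_n = 192 kN.
R_n = 2 × 187.2 + 6 × 192 = 1526 kN.
Design strength φR_n = 0.75 × 1526 = 1140 kN.

1140 kN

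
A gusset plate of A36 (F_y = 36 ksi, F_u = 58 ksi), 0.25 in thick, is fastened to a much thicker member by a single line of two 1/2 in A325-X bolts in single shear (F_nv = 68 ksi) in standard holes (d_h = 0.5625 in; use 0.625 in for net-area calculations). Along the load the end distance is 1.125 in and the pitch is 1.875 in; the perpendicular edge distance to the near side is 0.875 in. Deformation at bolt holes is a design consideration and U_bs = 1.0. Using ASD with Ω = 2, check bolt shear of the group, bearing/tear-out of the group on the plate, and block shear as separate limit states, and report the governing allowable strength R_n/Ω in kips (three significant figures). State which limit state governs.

12.2 kips (block shear governs)

Bolt shear: A_b = π·0.5²/4 = 0.1963 in²; R_n = 68 × 0.1963 × 2 × 1 = 26.7 kips → 26.7 / 2 = 13.4 kips.
Bearing: edge l_c = 0.8438, r_n = 14.68 kips; interior l_c = 1.312, r_n = 17.4 kips; R_n = 14.68 + 1·17.4 = 32.08 kips → 16 kips.
Block shear: A_gv = 0.75, A_nv = 0.5156, A_nt = 0.1406 in²; R_n = min(0.6F_uA_nv, 0.6F_yA_gv) + U_bs·F_u·A_nt = 24.36 kips → 12.2 kips.
Block shear governs: 12.2 kips.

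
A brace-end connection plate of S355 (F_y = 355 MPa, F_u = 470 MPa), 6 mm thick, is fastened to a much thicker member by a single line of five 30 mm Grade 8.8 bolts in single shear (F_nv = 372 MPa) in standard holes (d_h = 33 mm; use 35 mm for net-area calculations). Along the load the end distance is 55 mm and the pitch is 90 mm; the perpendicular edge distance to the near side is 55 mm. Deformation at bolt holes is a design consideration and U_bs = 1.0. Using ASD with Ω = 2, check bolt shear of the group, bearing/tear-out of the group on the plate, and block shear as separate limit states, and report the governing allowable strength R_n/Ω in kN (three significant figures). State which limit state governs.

271 kN (block shear governs)

Bolt shear: A_b = π·30²/4 = 706.9 mm²; R_n = 372 × 706.9 × 5 × 1 / 1000 = 1315 kN → 1315 / 2 = 657 kN.
Bearing: edge l_c = 38.5, r_n = 130.3 kN; interior l_c = 57, r_n = 192.9 kN; R_n = 130.3 + 4·192.9 = 901.8 kN → 451 kN.
Block shear: A_gv = 2490, A_nv = 1545, A_nt = 225 mm²; R_n = min(0.6F_uA_nv, 0.6F_yA_gv) + U_bs·F_u·A_nt = 541.4 kN → 271 kN.
Block shear governs: 271 kN.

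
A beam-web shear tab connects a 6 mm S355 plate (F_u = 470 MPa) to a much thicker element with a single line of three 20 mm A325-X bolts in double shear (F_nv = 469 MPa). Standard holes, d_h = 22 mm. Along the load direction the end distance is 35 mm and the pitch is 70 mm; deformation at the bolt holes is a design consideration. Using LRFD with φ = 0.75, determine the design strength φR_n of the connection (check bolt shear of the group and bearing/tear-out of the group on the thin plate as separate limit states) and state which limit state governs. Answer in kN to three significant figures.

Bolt shear: A_b = π·20²/4 = 314.2 mm²; R_n = 469 × 314.2 × 3 × 2 / 1000 = 884 kN → 0.75 × 884 = 663 kN.
Bearing (1.2 l_c t F_u ≤ 2.4 d t F_u): upper limit = 2.4·20·6·470 / 1000 = 135.4 kN.
  Edge l_c = 35 − 22/2 = 24 → r_n = 81.22 kN; interior l_c = 70 − 22 = 48 → r_n = 135.4 kN.
  R_n,bearing = 1·81.22 + 2·135.4 = 351.9 kN → 0.75 × 351.9 = 264 kN.
Bearing governs: 264 kN.

264 kN (bearing governs)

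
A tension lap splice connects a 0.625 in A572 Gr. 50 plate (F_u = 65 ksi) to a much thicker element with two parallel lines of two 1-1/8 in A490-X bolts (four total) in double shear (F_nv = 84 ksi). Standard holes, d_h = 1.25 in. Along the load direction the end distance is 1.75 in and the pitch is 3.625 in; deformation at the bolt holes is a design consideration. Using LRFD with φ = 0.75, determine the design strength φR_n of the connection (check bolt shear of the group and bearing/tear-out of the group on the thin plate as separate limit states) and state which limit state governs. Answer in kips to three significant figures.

247 kips (bearing governs)

Bolt shear: A_b = π·1.125²/4 = 0.994 in²; R_n = 84 × 0.994 × 4 × 2 = 668 kips → 0.75 × 668 = 501 kips.
Bearing (1.2 l_c t F_u ≤ 2.4 d t F_u): upper limit = 2.4·1.125·0.625·65 = 109.7 kips.
  Edge l_c = 1.75 − 1.25/2 = 1.125 → r_n = 54.84 kips; interior l_c = 3.625 − 1.25 = 2.375 → r_n = 109.7 kips.
  R_n,bearing = 2·54.84 + 2·109.7 = 329.1 kips → 0.75 × 329.1 = 247 kips.
Bearing governs: 247 kips.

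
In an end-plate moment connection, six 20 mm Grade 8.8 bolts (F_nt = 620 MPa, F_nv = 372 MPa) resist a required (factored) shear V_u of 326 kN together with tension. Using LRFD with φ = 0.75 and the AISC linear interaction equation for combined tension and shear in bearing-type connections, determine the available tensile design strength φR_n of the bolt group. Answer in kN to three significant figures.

A_b = π·20²/4 = 314.2 mm²; f_rv = 326 × 1000 / (6 × 314.2) = 172.9 MPa.
F'_nt = 1.3 F_nt − (F_nt / φF_nv) f_rv = 1.3·620 − (620/(0.75·372))·172.9 = 421.7 MPa, capped at F_nt → F'_nt = 421.7 MPa.
R_n = F'_nt · A_b · n = 421.7 × 314.2 × 6 / 1000 = 794.8 kN.
Design strength φR_n = 0.75 × 794.8 = 596 kN.

596 kN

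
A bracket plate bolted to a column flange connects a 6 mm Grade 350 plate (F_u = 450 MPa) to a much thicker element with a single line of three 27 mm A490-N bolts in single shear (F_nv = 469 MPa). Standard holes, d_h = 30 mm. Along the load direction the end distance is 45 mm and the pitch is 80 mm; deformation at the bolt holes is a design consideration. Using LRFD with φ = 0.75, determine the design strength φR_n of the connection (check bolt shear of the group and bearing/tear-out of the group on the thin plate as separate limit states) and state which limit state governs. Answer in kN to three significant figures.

316 kN (bearing governs)

Bolt shear: A_b = π·27²/4 = 572.6 mm²; R_n = 469 × 572.6 × 3 × 1 / 1000 = 805.6 kN → 0.75 × 805.6 = 604 kN.
Bearing (1.2 l_c t F_u ≤ 2.4 d t F_u): upper limit = 2.4·27·6·450 / 1000 = 175 kN.
  Edge l_c = 45 − 30/2 = 30 → r_n = 97.2 kN; interior l_c = 80 − 30 = 50 → r_n = 162 kN.
  R_n,bearing = 1·97.2 + 2·162 = 421.2 kN → 0.75 × 421.2 = 316 kN.
Bearing governs: 316 kN.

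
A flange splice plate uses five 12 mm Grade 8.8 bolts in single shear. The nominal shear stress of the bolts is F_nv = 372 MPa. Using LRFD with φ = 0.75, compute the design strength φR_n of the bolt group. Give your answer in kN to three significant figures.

A_b = π × 12² / 4 = 113.1 mm².
R_n = F_nv · A_b · n · n_s = 372 × 113.1 × 5 × 1 / 1000 = 210.4 kN.
Design strength φR_n = 0.75 × 210.4 = 158 kN.

158 kN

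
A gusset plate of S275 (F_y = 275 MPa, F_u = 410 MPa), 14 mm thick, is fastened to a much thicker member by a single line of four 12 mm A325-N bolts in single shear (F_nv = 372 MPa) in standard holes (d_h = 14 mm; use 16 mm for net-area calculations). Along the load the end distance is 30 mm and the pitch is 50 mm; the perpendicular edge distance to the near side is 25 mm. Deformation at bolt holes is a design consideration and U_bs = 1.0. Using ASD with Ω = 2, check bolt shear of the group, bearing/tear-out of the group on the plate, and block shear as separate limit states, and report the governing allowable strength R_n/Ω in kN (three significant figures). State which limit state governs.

84.1 kN (bolt shear governs)

Bolt shear: A_b = π·12²/4 = 113.1 mm²; R_n = 372 × 113.1 × 4 × 1 / 1000 = 168.3 kN → 168.3 / 2 = 84.1 kN.
Bearing: edge l_c = 23, r_n = 158.4 kN; interior l_c = 36, r_n = 165.3 kN; R_n = 158.4 + 3·165.3 = 654.4 kN → 327 kN.
Block shear: A_gv = 2520, A_nv = 1736, A_nt = 238 mm²; R_n = min(0.6F_uA_nv, 0.6F_yA_gv) + U_bs·F_u·A_nt = 513.4 kN → 257 kN.
Bolt shear governs: 84.1 kN.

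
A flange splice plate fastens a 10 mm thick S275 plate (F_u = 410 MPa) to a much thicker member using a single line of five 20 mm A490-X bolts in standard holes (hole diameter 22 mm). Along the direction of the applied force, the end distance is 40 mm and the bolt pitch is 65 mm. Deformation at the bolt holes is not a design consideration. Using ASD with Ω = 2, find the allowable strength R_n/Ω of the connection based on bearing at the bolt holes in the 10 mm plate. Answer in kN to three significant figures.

Per bolt r_n = 1.5 l_c t F_u ≤ 3.0 d t F_u; upper limit = 3.0 × 20 × 10 × 410 / 1000 = 246 kN.
Edge bolt: l_c = 40 − 22/2 = 29 mm → 1.5 × 29 × 10 × 410 / 1000 = 178.3 → r_n = 178.3 kN.
Interior bolts: l_c = 65 − 22 = 43 mm → 1.5 × 43 × 10 × 410 / 1000 = 264.4 → r_n = 246 kN.
R_n = 1 × 178.3 + 4 × 246 = 1162 kN.
Allowable strength R_n/Ω = 1162 / 2 = 581 kN.

581 kN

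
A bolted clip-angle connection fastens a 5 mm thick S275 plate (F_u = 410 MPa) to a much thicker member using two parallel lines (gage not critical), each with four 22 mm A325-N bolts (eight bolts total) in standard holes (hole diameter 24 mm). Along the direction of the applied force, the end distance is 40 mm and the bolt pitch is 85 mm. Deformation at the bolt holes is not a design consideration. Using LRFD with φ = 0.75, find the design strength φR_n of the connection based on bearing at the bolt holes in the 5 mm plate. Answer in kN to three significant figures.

Per bolt r_n = 1.5 l_c t F_u ≤ 3.0 d t F_u; upper limit = 3.0 × 22 × 5 × 410 / 1000 = 135.3 kN.
Edge bolt: l_c = 40 − 24/2 = 28 mm → 1.5 × 28 × 5 × 410 / 1000 = 86.1 → r_n = 86.1 kN.
Interior bolts: l_c = 85 − 24 = 61 mm → 1.5 × 61 × 5 × 410 / 1000 = 187.6 → r_n = 135.3 kN.
R_n = 2 × 86.1 + 6 × 135.3 = 984 kN.
Design strength φR_n = 0.75 × 984 = 738 kN.

738 kN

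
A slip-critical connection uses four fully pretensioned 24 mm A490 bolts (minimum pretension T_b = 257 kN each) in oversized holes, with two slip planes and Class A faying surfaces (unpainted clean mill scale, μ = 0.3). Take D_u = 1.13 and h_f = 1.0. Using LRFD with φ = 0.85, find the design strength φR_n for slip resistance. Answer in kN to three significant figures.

R_n = μ · D_u · h_f · T_b · n_s · n_b = 0.3 × 1.13 × 1.0 × 257 × 2 × 4 = 697 kN.
Design strength φR_n = 0.85 × 697 = 592 kN.

592 kN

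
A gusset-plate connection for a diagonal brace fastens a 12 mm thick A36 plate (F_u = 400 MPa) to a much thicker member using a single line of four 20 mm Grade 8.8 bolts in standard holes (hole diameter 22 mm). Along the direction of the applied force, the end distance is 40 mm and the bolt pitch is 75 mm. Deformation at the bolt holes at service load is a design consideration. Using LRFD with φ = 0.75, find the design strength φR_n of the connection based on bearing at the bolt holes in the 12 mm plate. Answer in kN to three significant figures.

644 kN

Per bolt r_n = 1.2 l_c t F_u ≤ 2.4 d t F_u; upper limit = 2.4 × 20 × 12 × 400 / 1000 = 230.4 kN.
Edge bolt: l_c = 40 − 22/2 = 29 mm → 1.2 × 29 × 12 × 400 / 1000 = 167 → r_n = 167 kN.
Interior bolts: l_c = 75 − 22 = 53 mm → 1.2 × 53 × 12 × 400 / 1000 = 305.3 → r_n = 230.4 kN.
R_n = 1 × 167 + 3 × 230.4 = 858.2 kN.
Design strength φR_n = 0.75 × 858.2 = 644 kN.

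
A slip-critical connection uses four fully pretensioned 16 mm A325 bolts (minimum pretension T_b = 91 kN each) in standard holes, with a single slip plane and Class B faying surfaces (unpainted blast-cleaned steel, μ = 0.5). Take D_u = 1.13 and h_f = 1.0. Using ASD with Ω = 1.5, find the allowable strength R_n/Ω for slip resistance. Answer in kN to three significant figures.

137 kN

R_n = μ · D_u · h_f · T_b · n_s · n_b = 0.5 × 1.13 × 1.0 × 91 × 1 × 4 = 205.7 kN.
Allowable strength R_n/Ω = 205.7 / 1.5 = 137 kN.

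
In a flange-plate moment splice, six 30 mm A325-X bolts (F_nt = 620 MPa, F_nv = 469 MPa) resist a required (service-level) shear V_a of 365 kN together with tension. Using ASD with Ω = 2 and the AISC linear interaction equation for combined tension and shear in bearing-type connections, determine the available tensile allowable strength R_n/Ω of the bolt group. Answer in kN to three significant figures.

1230 kN

A_b = π·30²/4 = 706.9 mm²; f_rv = 365 × 1000 / (6 × 706.9) = 86.06 MPa.
F'_nt = 1.3 F_nt − (Ω F_nt / F_nv) f_rv = 1.3·620 − (2·620/469)·86.06 = 578.5 MPa, capped at F_nt → F'_nt = 578.5 MPa.
R_n = F'_nt · A_b · n = 578.5 × 706.9 × 6 / 1000 = 2453 kN.
Allowable strength R_n/Ω = 2453 / 2 = 1230 kN.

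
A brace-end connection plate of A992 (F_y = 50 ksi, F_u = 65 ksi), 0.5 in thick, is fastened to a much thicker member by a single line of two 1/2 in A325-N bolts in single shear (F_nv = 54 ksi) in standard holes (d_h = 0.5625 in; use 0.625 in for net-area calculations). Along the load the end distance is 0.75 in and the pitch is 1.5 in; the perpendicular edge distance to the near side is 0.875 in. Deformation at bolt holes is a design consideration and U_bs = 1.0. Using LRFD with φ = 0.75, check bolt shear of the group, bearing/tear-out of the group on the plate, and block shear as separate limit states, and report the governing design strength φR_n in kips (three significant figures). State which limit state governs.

Bolt shear: A_b = π·0.5²/4 = 0.1963 in²; R_n = 54 × 0.1963 × 2 × 1 = 21.21 kips → 0.75 × 21.21 = 15.9 kips.
Bearing: edge l_c = 0.4688, r_n = 18.28 kips; interior l_c = 0.9375, r_n = 36.56 kips; R_n = 18.28 + 1·36.56 = 54.84 kips → 41.1 kips.
Block shear: A_gv = 1.125, A_nv = 0.6562, A_nt = 0.2812 in²; R_n = min(0.6F_uA_nv, 0.6F_yA_gv) + U_bs·F_u·A_nt = 43.88 kips → 32.9 kips.
Bolt shear governs: 15.9 kips.

15.9 kips (bolt shear governs)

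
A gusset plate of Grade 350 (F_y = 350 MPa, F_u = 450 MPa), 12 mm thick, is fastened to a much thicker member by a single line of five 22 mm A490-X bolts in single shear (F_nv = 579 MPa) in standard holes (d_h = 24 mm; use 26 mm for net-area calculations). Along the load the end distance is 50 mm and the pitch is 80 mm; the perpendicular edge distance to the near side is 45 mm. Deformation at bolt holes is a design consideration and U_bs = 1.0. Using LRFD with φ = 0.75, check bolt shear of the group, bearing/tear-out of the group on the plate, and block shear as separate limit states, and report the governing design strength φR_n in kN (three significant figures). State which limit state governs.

744 kN (block shear governs)

Bolt shear: A_b = π·22²/4 = 380.1 mm²; R_n = 579 × 380.1 × 5 × 1 / 1000 = 1100 kN → 0.75 × 1100 = 825 kN.
Bearing: edge l_c = 38, r_n = 246.2 kN; interior l_c = 56, r_n = 285.1 kN; R_n = 246.2 + 4·285.1 = 1387 kN → 1040 kN.
Block shear: A_gv = 4440, A_nv = 3036, A_nt = 384 mm²; R_n = min(0.6F_uA_nv, 0.6F_yA_gv) + U_bs·F_u·A_nt = 992.5 kN → 744 kN.
Block shear governs: 744 kN.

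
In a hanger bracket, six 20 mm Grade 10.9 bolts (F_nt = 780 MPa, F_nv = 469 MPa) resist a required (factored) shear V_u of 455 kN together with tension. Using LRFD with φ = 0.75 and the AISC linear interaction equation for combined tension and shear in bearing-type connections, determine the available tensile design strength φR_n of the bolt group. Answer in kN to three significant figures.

677 kN

A_b = π·20²/4 = 314.2 mm²; f_rv = 455 × 1000 / (6 × 314.2) = 241.4 MPa.
F'_nt = 1.3 F_nt − (F_nt / φF_nv) f_rv = 1.3·780 − (780/(0.75·469))·241.4 = 478.7 MPa, capped at F_nt → F'_nt = 478.7 MPa.
R_n = F'_nt · A_b · n = 478.7 × 314.2 × 6 / 1000 = 902.4 kN.
Design strength φR_n = 0.75 × 902.4 = 677 kN.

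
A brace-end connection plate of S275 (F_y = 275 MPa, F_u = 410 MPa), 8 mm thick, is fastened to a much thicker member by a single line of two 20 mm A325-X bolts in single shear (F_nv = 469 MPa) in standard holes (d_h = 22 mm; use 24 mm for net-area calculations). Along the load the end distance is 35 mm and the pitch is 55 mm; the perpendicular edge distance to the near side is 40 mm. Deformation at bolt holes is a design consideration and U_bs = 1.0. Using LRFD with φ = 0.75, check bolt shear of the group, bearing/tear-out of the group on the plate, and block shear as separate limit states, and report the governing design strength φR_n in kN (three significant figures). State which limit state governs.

149 kN (block shear governs)

Bolt shear: A_b = π·20²/4 = 314.2 mm²; R_n = 469 × 314.2 × 2 × 1 / 1000 = 294.7 kN → 0.75 × 294.7 = 221 kN.
Bearing: edge l_c = 24, r_n = 94.46 kN; interior l_c = 33, r_n = 129.9 kN; R_n = 94.46 + 1·129.9 = 224.4 kN → 168 kN.
Block shear: A_gv = 720, A_nv = 432, A_nt = 224 mm²; R_n = min(0.6F_uA_nv, 0.6F_yA_gv) + U_bs·F_u·A_nt = 198.1 kN → 149 kN.
Block shear governs: 149 kN.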